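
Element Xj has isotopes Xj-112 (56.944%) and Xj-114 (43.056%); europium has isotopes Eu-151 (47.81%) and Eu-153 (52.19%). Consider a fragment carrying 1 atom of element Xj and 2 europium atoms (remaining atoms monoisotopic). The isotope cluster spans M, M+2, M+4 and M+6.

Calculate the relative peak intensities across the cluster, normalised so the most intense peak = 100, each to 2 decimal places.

34.02 : 100.00 : 96.70 : 30.65

Element Xj pattern (n=1): 0.56944 : 0.43056
Europium pattern (n=2): 0.22857961 : 0.49904078 : 0.27237961
Convolve the two distributions (both contribute in 2-u steps):
  M: 0.56944×0.22857961 = 0.130162
  M+2: 0.56944×0.49904078 + 0.43056×0.22857961 = 0.382591
  M+4: 0.56944×0.27237961 + 0.43056×0.49904078 = 0.369971
  M+6: 0.43056×0.27237961 = 0.117276
Scale to base peak (0.382591) = 100: 34.02 : 100.00 : 96.70 : 30.65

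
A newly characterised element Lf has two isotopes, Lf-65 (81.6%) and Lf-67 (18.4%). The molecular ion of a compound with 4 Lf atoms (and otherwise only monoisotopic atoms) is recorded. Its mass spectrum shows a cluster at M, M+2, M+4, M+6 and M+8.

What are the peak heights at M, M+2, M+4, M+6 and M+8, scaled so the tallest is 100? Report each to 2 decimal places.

100.00 : 90.20 : 30.51 : 4.59 : 0.26

Each Lf atom is independently Lf-65 (p = 0.816) or Lf-67 (q = 0.184); the cluster is the binomial expansion (p + q)^4.
P(M) = 0.816^4 = 0.443364
P(M+2) = 4 × 0.816^3 × 0.184^1 = 0.399897
P(M+4) = 6 × 0.816^2 × 0.184^2 = 0.135259
P(M+6) = 4 × 0.816^1 × 0.184^3 = 0.020333
P(M+8) = 0.184^4 = 0.001146
The M peak is largest (0.443364); scaling to 100 gives 100.00 : 90.20 : 30.51 : 4.59 : 0.26.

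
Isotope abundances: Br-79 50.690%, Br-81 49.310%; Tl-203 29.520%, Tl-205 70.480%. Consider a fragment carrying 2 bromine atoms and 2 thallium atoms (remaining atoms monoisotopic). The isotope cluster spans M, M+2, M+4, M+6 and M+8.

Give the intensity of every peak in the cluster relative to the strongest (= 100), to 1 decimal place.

Bromine pattern (n=2): 0.25694761 : 0.49990478 : 0.24314761
Thallium pattern (n=2): 0.08714304 : 0.41611392 : 0.49674304
Convolve the two distributions (both contribute in 2-u steps):
  M: 0.25694761×0.08714304 = 0.022391
  M+2: 0.25694761×0.41611392 + 0.49990478×0.08714304 = 0.150483
  M+4: 0.25694761×0.49674304 + 0.49990478×0.41611392 + 0.24314761×0.08714304 = 0.356843
  M+6: 0.49990478×0.49674304 + 0.24314761×0.41611392 = 0.349501
  M+8: 0.24314761×0.49674304 = 0.120782
Scale to base peak (0.356843) = 100: 6.3 : 42.2 : 100.0 : 97.9 : 33.8

6.3 : 42.2 : 100.0 : 97.9 : 33.8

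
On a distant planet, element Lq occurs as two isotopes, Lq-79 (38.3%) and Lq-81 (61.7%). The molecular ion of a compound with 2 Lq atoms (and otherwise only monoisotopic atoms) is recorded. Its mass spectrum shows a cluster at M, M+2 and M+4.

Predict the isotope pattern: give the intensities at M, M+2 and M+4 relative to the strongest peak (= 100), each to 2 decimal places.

31.04 : 100.00 : 80.55

The 2 Lq atoms are independent, so intensities follow the terms of (0.383 + 0.617)^2.
P(M) = 0.383^2 = 0.146689
P(M+2) = 2 × 0.383^1 × 0.617^1 = 0.472622
P(M+4) = 0.617^2 = 0.380689
The M+2 peak is largest (0.472622); scaling to 100 gives 31.04 : 100.00 : 80.55.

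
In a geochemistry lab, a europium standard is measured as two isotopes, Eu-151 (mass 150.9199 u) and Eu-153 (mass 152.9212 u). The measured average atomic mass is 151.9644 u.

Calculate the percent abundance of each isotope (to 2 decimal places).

With x = fraction of Eu-151 (so Eu-153 is 1 − x):
150.9199·x + 152.9212·(1 − x) = 151.9644
(150.9199 − 152.9212)·x = 151.9644 − 152.9212
x = -0.9568 / -2.0013 = 0.47809 → 47.81% Eu-151, 52.19% Eu-153.

Eu-151: 47.81%, Eu-153: 52.19%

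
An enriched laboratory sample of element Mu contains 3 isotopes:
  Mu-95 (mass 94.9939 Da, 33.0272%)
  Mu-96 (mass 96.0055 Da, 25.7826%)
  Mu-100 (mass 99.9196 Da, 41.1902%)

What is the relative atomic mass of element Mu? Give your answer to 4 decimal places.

The abundance-weighted mean is 0.330272 × 94.9939 + 0.257826 × 96.0055 + 0.411902 × 99.9196
= 31.37383 + 24.75271 + 41.15708 = 97.28362 Da

97.2836 Da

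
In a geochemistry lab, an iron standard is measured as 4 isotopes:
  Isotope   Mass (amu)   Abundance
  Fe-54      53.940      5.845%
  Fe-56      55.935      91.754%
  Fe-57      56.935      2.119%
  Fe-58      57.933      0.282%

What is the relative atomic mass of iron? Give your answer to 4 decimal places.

55.8452 amu

Ar = Σ fᵢ·mᵢ = 0.05845 × 53.940 + 0.91754 × 55.935 + 0.02119 × 56.935 + 0.00282 × 57.933
= 3.15279 + 51.32260 + 1.20645 + 0.16337 = 55.84521 amu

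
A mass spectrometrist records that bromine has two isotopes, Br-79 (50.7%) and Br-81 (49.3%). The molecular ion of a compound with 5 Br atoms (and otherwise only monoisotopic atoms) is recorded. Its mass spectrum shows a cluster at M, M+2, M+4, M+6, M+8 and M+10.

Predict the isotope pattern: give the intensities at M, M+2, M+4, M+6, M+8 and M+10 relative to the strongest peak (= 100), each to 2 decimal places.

10.58 : 51.42 : 100.00 : 97.24 : 47.28 : 9.19

Each Br atom is independently Br-79 (p = 0.507) or Br-81 (q = 0.493); the cluster is the binomial expansion (p + q)^5.
P(M) = 0.507^5 = 0.033500
P(M+2) = 5 × 0.507^4 × 0.493^1 = 0.162873
P(M+4) = 10 × 0.507^3 × 0.493^2 = 0.316751
P(M+6) = 10 × 0.507^2 × 0.493^3 = 0.308004
P(M+8) = 5 × 0.507^1 × 0.493^4 = 0.149750
P(M+10) = 0.493^5 = 0.029123
The M+4 peak is largest (0.316751); scaling to 100 gives 10.58 : 51.42 : 100.00 : 97.24 : 47.28 : 9.19.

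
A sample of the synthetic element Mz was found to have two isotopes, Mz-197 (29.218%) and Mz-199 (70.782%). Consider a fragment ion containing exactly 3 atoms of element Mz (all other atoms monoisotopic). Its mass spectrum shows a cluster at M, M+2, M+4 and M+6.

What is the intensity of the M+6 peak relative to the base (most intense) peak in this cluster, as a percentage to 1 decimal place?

(0.29218 + 0.70782)^3 gives M 0.0249, M+2 0.1813, M+4 0.4392, M+6 0.3546; the largest is M+4.
P(M+4) = C(3,2) × 0.29218^1 × 0.70782^2 = 3 × 0.29218 × 0.50100915 = 0.439155 (base)
P(M+6) = C(3,3) × 0.29218^0 × 0.70782^3 = 1 × 1.0000 × 0.3546243 = 0.354624
Relative intensity = 0.354624 / 0.439155 × 100 = 80.8

80.8%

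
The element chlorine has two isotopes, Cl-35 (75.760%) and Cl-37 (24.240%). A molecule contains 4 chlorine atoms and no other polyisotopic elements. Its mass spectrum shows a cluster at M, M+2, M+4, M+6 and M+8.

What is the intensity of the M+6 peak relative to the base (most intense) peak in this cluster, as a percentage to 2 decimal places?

(0.75760 + 0.24240)^4 gives M 0.3294, M+2 0.4216, M+4 0.2023, M+6 0.0432, M+8 0.0035; the largest is M+2.
P(M+2) = C(4,1) × 0.75760^3 × 0.24240^1 = 4 × 0.4348304 × 0.2424 = 0.421612 (base)
P(M+6) = C(4,3) × 0.75760^1 × 0.24240^3 = 4 × 0.7576 × 0.01424288 = 0.043162
Relative intensity = 0.043162 / 0.421612 × 100 = 10.24

10.24%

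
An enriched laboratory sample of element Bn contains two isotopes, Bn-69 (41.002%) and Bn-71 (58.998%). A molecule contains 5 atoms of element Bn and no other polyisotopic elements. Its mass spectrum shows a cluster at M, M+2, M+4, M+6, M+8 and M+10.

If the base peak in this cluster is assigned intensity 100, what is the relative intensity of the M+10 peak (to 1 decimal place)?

20.7

Binomial terms of (0.41002 + 0.58998)^5: M 0.0116, M+2 0.0834, M+4 0.2399, M+6 0.3452, M+8 0.2484, M+10 0.0715 → M+6 is the base peak.
P(M+6) = C(5,3) × 0.41002^2 × 0.58998^3 = 10 × 0.1681164 × 0.20535811 = 0.345241 (base)
P(M+10) = C(5,5) × 0.41002^0 × 0.58998^5 = 1 × 1.0000 × 0.07148031 = 0.071480
Relative intensity = 0.071480 / 0.345241 × 100 = 20.7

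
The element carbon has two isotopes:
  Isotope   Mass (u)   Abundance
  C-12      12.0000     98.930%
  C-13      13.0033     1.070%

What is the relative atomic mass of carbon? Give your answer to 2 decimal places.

12.01 u

The abundance-weighted mean is 0.98930 × 12.0000 + 0.01070 × 13.0033
= 11.87160 + 0.13914 = 12.01074 u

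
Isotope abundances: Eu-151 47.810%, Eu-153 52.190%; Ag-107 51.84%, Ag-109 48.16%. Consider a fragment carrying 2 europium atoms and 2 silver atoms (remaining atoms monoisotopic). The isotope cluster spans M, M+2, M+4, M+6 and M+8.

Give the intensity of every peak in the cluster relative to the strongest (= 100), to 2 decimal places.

Europium pattern (n=2): 0.22857961 : 0.49904078 : 0.27237961
Silver pattern (n=2): 0.26873856 : 0.49932288 : 0.23193856
Convolve the two distributions (both contribute in 2-u steps):
  M: 0.22857961×0.26873856 = 0.061428
  M+2: 0.22857961×0.49932288 + 0.49904078×0.26873856 = 0.248247
  M+4: 0.22857961×0.23193856 + 0.49904078×0.49932288 + 0.27237961×0.26873856 = 0.375398
  M+6: 0.49904078×0.23193856 + 0.27237961×0.49932288 = 0.251752
  M+8: 0.27237961×0.23193856 = 0.063175
Scale to base peak (0.375398) = 100: 16.36 : 66.13 : 100.00 : 67.06 : 16.83

16.36 : 66.13 : 100.00 : 67.06 : 16.83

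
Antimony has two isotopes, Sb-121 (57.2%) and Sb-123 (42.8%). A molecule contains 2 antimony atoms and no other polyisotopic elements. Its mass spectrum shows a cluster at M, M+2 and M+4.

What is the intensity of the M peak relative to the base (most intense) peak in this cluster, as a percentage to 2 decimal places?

Term probabilities: M 0.3272, M+2 0.4896, M+4 0.1832. Base peak = M+2.
P(M+2) = C(2,1) × 0.572^1 × 0.428^1 = 2 × 0.5720 × 0.4280 = 0.489632 (base)
P(M) = C(2,0) × 0.572^2 × 0.428^0 = 1 × 0.327184 × 1.0000 = 0.327184
Relative intensity = 0.327184 / 0.489632 × 100 = 66.82

66.82%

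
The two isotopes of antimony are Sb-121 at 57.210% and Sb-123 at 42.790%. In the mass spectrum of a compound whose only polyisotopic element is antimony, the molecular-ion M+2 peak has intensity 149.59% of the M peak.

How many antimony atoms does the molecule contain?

For n independent Sb atoms, I(M+2)/I(M) = n · (abundance Sb-123) / (abundance Sb-121) = n · 0.42790/0.57210.
n = 1.4959 × 0.57210/0.42790 = 2.00 ≈ 2

2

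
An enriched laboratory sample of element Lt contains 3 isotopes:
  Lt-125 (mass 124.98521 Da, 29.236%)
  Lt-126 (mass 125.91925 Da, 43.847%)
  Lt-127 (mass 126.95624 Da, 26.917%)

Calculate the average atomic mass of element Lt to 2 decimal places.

Weight each isotope mass by its fractional abundance: 0.29236 × 124.98521 + 0.43847 × 125.91925 + 0.26917 × 126.95624
= 36.540676 + 55.211814 + 34.172811 = 125.925301 Da

125.93 Da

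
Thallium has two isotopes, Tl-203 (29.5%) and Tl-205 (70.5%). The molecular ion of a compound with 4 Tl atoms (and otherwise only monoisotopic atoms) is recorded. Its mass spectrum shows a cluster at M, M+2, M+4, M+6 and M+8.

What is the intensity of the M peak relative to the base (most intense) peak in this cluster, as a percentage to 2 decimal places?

1.83%

Term probabilities: M 0.0076, M+2 0.0724, M+4 0.2595, M+6 0.4135, M+8 0.2470. Base peak = M+6.
P(M+6) = C(4,3) × 0.295^1 × 0.705^3 = 4 × 0.2950 × 0.35040263 = 0.413475 (base)
P(M) = C(4,0) × 0.295^4 × 0.705^0 = 1 × 0.00757335 × 1.0000 = 0.007573
Relative intensity = 0.007573 / 0.413475 × 100 = 1.83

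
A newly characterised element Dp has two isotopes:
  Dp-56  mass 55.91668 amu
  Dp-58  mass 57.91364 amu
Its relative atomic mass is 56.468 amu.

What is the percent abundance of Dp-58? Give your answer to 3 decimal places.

With x = fraction of Dp-56 (so Dp-58 is 1 − x):
55.91668·x + 57.91364·(1 − x) = 56.468
(55.91668 − 57.91364)·x = 56.468 − 57.91364
x = -1.44564 / -1.99696 = 0.72392 → 72.392% Dp-56, 27.608% Dp-58.

27.608%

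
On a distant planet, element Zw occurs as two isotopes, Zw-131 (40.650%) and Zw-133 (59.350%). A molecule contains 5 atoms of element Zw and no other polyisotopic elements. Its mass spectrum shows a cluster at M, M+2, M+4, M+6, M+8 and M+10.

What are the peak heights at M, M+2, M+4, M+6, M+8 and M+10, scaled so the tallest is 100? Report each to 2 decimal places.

3.21 : 23.46 : 68.49 : 100.00 : 73.00 : 21.32

Expanding (0.40650 + 0.59350)^5:
P(M) = 0.40650^5 = 0.011099
P(M+2) = 5 × 0.40650^4 × 0.59350^1 = 0.081028
P(M+4) = 10 × 0.40650^3 × 0.59350^2 = 0.236605
P(M+6) = 10 × 0.40650^2 × 0.59350^3 = 0.345448
P(M+8) = 5 × 0.40650^1 × 0.59350^4 = 0.252182
P(M+10) = 0.59350^5 = 0.073638
The M+6 peak is largest (0.345448); scaling to 100 gives 3.21 : 23.46 : 68.49 : 100.00 : 73.00 : 21.32.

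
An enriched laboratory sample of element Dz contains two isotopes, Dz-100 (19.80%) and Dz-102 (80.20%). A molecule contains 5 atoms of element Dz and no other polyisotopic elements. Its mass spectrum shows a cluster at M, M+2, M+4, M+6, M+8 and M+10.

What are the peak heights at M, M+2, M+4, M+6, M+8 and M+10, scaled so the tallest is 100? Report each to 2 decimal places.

The 5 Dz atoms are independent, so intensities follow the terms of (0.1980 + 0.8020)^5.
P(M) = 0.1980^5 = 0.000304
P(M+2) = 5 × 0.1980^4 × 0.8020^1 = 0.006163
P(M+4) = 10 × 0.1980^3 × 0.8020^2 = 0.049928
P(M+6) = 10 × 0.1980^2 × 0.8020^3 = 0.202234
P(M+8) = 5 × 0.1980^1 × 0.8020^4 = 0.409574
P(M+10) = 0.8020^5 = 0.331797
The M+8 peak is largest (0.409574); scaling to 100 gives 0.07 : 1.50 : 12.19 : 49.38 : 100.00 : 81.01.

0.07 : 1.50 : 12.19 : 49.38 : 100.00 : 81.01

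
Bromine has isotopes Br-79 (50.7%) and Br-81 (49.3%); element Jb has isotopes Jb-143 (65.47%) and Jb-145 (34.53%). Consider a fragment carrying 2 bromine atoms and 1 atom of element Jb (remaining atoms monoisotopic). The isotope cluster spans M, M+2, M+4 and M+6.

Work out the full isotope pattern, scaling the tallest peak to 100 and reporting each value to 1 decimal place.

40.4 : 100.0 : 79.7 : 20.2

Bromine pattern (n=2): 0.257049 : 0.499902 : 0.243049
Element Jb pattern (n=1): 0.6547 : 0.3453
Convolve the two distributions (both contribute in 2-u steps):
  M: 0.257049×0.6547 = 0.168290
  M+2: 0.257049×0.3453 + 0.499902×0.6547 = 0.416045
  M+4: 0.499902×0.3453 + 0.243049×0.6547 = 0.331740
  M+6: 0.243049×0.3453 = 0.083925
Scale to base peak (0.416045) = 100: 40.4 : 100.0 : 79.7 : 20.2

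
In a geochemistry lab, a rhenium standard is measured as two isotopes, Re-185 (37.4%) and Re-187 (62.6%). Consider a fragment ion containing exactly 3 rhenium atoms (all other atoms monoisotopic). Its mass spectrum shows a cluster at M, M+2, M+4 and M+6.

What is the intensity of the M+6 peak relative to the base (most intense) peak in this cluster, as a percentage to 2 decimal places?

55.79%

(0.374 + 0.626)^3 gives M 0.0523, M+2 0.2627, M+4 0.4397, M+6 0.2453; the largest is M+4.
P(M+4) = C(3,2) × 0.374^1 × 0.626^2 = 3 × 0.3740 × 0.391876 = 0.439685 (base)
P(M+6) = C(3,3) × 0.374^0 × 0.626^3 = 1 × 1.0000 × 0.24531438 = 0.245314
Relative intensity = 0.245314 / 0.439685 × 100 = 55.79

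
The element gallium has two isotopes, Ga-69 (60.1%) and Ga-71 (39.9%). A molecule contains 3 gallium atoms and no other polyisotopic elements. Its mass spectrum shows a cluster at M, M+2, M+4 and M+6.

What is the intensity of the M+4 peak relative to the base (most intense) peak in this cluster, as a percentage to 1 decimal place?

Term probabilities: M 0.2171, M+2 0.4324, M+4 0.2870, M+6 0.0635. Base peak = M+2.
P(M+2) = C(3,1) × 0.601^2 × 0.399^1 = 3 × 0.361201 × 0.3990 = 0.432358 (base)
P(M+4) = C(3,2) × 0.601^1 × 0.399^2 = 3 × 0.6010 × 0.159201 = 0.287039
Relative intensity = 0.287039 / 0.432358 × 100 = 66.4

66.4%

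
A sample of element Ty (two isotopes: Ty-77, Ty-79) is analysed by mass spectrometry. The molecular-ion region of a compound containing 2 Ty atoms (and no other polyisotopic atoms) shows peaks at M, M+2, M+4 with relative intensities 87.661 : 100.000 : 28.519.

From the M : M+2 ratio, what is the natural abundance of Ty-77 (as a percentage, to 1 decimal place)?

63.7%

Write p for the Ty-77 fraction. I(M+2)/I(M) = [C(2,1)·p^1·(1−p)] / p^2 = 2·(1−p)/p = 100.000/87.661 = 1.1408
(1−p)/p = 1.1408/2 = 0.5704  ⇒  p = 1/(1 + 0.5704) = 0.6368
Ty-77: 63.7%, Ty-79: 36.3%.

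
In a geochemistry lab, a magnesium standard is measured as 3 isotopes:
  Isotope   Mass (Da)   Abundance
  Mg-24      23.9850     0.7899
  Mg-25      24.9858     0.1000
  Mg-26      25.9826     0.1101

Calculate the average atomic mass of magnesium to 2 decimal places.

Ar = Σ fᵢ·mᵢ = 0.7899 × 23.9850 + 0.1000 × 24.9858 + 0.1101 × 25.9826
= 18.94575 + 2.49858 + 2.86068 = 24.30501 Da

24.31 Da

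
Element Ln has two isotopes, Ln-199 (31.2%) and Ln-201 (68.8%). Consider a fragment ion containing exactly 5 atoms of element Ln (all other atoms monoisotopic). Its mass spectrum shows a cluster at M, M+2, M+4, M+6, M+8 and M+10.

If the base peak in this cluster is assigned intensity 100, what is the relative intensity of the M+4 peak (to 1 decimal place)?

41.1

Binomial terms of (0.312 + 0.688)^5: M 0.0030, M+2 0.0326, M+4 0.1438, M+6 0.3170, M+8 0.3495, M+10 0.1541 → M+8 is the base peak.
P(M+8) = C(5,4) × 0.312^1 × 0.688^4 = 5 × 0.3120 × 0.22405454 = 0.349525 (base)
P(M+4) = C(5,2) × 0.312^3 × 0.688^2 = 10 × 0.03037133 × 0.473344 = 0.143761
Relative intensity = 0.143761 / 0.349525 × 100 = 41.1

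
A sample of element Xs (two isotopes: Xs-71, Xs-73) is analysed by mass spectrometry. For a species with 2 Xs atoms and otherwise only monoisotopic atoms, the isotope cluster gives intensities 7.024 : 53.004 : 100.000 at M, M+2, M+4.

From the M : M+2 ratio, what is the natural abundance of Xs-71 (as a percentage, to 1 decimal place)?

Let p = fractional abundance of Xs-71. I(M+2)/I(M) = [C(2,1)·p^1·(1−p)] / p^2 = 2·(1−p)/p = 53.004/7.024 = 7.5461
(1−p)/p = 7.5461/2 = 3.7731  ⇒  p = 1/(1 + 3.7731) = 0.2095
Xs-71: 21.0%, Xs-73: 79.0%.

21.0%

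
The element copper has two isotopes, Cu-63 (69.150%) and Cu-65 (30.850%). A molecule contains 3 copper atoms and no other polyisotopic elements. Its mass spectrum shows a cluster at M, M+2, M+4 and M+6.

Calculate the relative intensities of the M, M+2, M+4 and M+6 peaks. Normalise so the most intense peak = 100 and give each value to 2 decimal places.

74.72 : 100.00 : 44.61 : 6.63

The 3 Cu atoms are independent, so intensities follow the terms of (0.69150 + 0.30850)^3.
P(M) = 0.69150^3 = 0.330656
P(M+2) = 3 × 0.69150^2 × 0.30850^1 = 0.442548
P(M+4) = 3 × 0.69150^1 × 0.30850^2 = 0.197435
P(M+6) = 0.30850^3 = 0.029361
The M+2 peak is largest (0.442548); scaling to 100 gives 74.72 : 100.00 : 44.61 : 6.63.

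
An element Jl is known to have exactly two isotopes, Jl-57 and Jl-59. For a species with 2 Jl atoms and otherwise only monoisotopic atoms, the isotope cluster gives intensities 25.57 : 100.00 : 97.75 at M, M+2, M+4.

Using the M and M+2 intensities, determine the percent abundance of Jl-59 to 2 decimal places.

66.16%

If p is the fraction of Jl that is Jl-57, then I(M+2)/I(M) = [C(2,1)·p^1·(1−p)] / p^2 = 2·(1−p)/p = 100.00/25.57 = 3.9108
(1−p)/p = 3.9108/2 = 1.9554  ⇒  p = 1/(1 + 1.9554) = 0.3384
Jl-57: 33.84%, Jl-59: 66.16%.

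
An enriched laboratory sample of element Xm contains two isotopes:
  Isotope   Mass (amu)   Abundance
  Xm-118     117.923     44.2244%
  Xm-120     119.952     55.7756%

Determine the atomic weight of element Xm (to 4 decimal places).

119.0547 amu

Ar = Σ fᵢ·mᵢ = 0.442244 × 117.923 + 0.557756 × 119.952
= 52.15074 + 66.90395 = 119.05469 amu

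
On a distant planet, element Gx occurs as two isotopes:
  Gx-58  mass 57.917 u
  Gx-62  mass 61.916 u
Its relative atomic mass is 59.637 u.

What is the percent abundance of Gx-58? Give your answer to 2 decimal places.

56.99%

Writing the weighted mean with unknown fraction x of Gx-58:
57.917·x + 61.916·(1 − x) = 59.637
(57.917 − 61.916)·x = 59.637 − 61.916
x = -2.279 / -3.999 = 0.56989 → 56.99% Gx-58, 43.01% Gx-62.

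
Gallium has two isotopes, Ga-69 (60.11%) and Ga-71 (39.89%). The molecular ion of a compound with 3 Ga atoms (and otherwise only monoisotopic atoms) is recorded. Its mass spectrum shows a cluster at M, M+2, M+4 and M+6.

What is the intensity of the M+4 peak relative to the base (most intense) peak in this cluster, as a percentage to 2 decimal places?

66.36%

Term probabilities: M 0.2172, M+2 0.4324, M+4 0.2869, M+6 0.0635. Base peak = M+2.
P(M+2) = C(3,1) × 0.6011^2 × 0.3989^1 = 3 × 0.36132121 × 0.3989 = 0.432393 (base)
P(M+4) = C(3,2) × 0.6011^1 × 0.3989^2 = 3 × 0.6011 × 0.15912121 = 0.286943
Relative intensity = 0.286943 / 0.432393 × 100 = 66.36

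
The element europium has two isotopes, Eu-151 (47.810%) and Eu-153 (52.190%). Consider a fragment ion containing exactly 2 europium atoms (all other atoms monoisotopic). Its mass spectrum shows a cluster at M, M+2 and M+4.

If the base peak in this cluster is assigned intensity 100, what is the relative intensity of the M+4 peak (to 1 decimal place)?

54.6

Binomial terms of (0.47810 + 0.52190)^2: M 0.2286, M+2 0.4990, M+4 0.2724 → M+2 is the base peak.
P(M+2) = C(2,1) × 0.47810^1 × 0.52190^1 = 2 × 0.4781 × 0.5219 = 0.499041 (base)
P(M+4) = C(2,2) × 0.47810^0 × 0.52190^2 = 1 × 1.0000 × 0.27237961 = 0.272380
Relative intensity = 0.272380 / 0.499041 × 100 = 54.6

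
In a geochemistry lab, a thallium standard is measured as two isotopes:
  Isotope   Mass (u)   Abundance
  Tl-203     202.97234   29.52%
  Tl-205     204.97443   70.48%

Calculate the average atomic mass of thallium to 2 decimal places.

204.38 u

Average mass = Σ (abundance × isotope mass) = 0.2952 × 202.97234 + 0.7048 × 204.97443
= 59.917435 + 144.465978 = 204.383413 u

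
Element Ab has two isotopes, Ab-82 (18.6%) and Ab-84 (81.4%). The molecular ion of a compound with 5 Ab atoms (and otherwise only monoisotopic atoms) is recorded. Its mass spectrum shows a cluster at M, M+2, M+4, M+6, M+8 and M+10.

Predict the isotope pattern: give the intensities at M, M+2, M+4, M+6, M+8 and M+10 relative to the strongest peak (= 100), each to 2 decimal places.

0.05 : 1.19 : 10.44 : 45.70 : 100.00 : 87.53

Each Ab atom is independently Ab-82 (p = 0.186) or Ab-84 (q = 0.814); the cluster is the binomial expansion (p + q)^5.
P(M) = 0.186^5 = 0.000223
P(M+2) = 5 × 0.186^4 × 0.814^1 = 0.004871
P(M+4) = 10 × 0.186^3 × 0.814^2 = 0.042637
P(M+6) = 10 × 0.186^2 × 0.814^3 = 0.186595
P(M+8) = 5 × 0.186^1 × 0.814^4 = 0.408301
P(M+10) = 0.814^5 = 0.357373
The M+8 peak is largest (0.408301); scaling to 100 gives 0.05 : 1.19 : 10.44 : 45.70 : 100.00 : 87.53.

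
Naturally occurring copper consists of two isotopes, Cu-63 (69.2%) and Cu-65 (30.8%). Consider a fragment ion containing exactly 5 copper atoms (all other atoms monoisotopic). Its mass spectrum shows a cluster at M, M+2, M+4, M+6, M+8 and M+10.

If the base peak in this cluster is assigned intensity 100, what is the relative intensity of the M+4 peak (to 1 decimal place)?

89.0

(0.692 + 0.308)^5 gives M 0.1587, M+2 0.3531, M+4 0.3144, M+6 0.1399, M+8 0.0311, M+10 0.0028; the largest is M+2.
P(M+2) = C(5,1) × 0.692^4 × 0.308^1 = 5 × 0.22931073 × 0.3080 = 0.353139 (base)
P(M+4) = C(5,2) × 0.692^3 × 0.308^2 = 10 × 0.33137389 × 0.094864 = 0.314355
Relative intensity = 0.314355 / 0.353139 × 100 = 89.0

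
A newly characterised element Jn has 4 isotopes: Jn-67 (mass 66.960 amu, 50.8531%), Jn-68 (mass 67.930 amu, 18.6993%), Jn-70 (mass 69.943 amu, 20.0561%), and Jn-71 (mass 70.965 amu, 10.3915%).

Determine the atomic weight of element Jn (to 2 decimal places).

Average mass = Σ (abundance × isotope mass) = 0.508531 × 66.960 + 0.186993 × 67.930 + 0.200561 × 69.943 + 0.103915 × 70.965
= 34.0512 + 12.7024 + 14.0278 + 7.3743 = 68.1557 amu

68.16 amu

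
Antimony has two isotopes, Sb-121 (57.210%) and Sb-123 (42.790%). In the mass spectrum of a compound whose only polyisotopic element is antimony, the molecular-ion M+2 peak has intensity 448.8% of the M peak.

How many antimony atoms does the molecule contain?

The M+2/M ratio from n Sb atoms is n · q/p = n · 0.42790/0.57210.
n = 4.488 × 0.57210/0.42790 = 6.00 ≈ 6

6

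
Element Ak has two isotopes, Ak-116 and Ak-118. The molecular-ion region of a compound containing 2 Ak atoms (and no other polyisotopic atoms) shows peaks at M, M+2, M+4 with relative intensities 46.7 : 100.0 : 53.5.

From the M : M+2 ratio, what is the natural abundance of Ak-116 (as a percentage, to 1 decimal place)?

Let p = fractional abundance of Ak-116. I(M+2)/I(M) = [C(2,1)·p^1·(1−p)] / p^2 = 2·(1−p)/p = 100.0/46.7 = 2.1413
(1−p)/p = 2.1413/2 = 1.0707  ⇒  p = 1/(1 + 1.0707) = 0.4829
Ak-116: 48.3%, Ak-118: 51.7%.

48.3%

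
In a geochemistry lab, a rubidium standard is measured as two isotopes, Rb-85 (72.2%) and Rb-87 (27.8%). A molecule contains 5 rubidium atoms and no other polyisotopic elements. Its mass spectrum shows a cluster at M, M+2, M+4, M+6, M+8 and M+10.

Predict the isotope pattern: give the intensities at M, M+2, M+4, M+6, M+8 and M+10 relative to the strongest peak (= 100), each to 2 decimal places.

Expanding (0.722 + 0.278)^5:
P(M) = 0.722^5 = 0.196194
P(M+2) = 5 × 0.722^4 × 0.278^1 = 0.377714
P(M+4) = 10 × 0.722^3 × 0.278^2 = 0.290872
P(M+6) = 10 × 0.722^2 × 0.278^3 = 0.111998
P(M+8) = 5 × 0.722^1 × 0.278^4 = 0.021562
P(M+10) = 0.278^5 = 0.001660
The M+2 peak is largest (0.377714); scaling to 100 gives 51.94 : 100.00 : 77.01 : 29.65 : 5.71 : 0.44.

51.94 : 100.00 : 77.01 : 29.65 : 5.71 : 0.44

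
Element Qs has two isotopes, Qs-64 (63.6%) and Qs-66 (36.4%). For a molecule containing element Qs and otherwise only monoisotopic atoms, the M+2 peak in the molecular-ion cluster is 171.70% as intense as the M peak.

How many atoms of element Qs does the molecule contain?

3

The M+2/M ratio from n Qs atoms is n · q/p = n · 0.364/0.636.
n = 1.7170 × 0.636/0.364 = 3.00 ≈ 3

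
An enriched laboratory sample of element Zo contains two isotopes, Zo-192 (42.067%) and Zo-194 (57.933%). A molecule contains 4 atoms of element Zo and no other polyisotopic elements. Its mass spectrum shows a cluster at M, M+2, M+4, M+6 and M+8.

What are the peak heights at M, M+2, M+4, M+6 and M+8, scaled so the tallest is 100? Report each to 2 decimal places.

Each Zo atom is independently Zo-192 (p = 0.42067) or Zo-194 (q = 0.57933); the cluster is the binomial expansion (p + q)^4.
P(M) = 0.42067^4 = 0.031316
P(M+2) = 4 × 0.42067^3 × 0.57933^1 = 0.172509
P(M+4) = 6 × 0.42067^2 × 0.57933^2 = 0.356358
P(M+6) = 4 × 0.42067^1 × 0.57933^3 = 0.327175
P(M+8) = 0.57933^4 = 0.112643
The M+4 peak is largest (0.356358); scaling to 100 gives 8.79 : 48.41 : 100.00 : 91.81 : 31.61.

8.79 : 48.41 : 100.00 : 91.81 : 31.61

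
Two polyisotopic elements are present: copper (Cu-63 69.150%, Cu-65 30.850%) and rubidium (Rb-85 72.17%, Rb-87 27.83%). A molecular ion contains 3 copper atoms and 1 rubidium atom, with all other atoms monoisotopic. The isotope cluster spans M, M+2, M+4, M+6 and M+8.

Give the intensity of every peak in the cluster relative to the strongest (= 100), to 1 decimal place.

Copper pattern (n=3): 0.33065611 : 0.44254842 : 0.19743483 : 0.02936064
Rubidium pattern (n=1): 0.7217 : 0.2783
Convolve the two distributions (both contribute in 2-u steps):
  M: 0.33065611×0.7217 = 0.238635
  M+2: 0.33065611×0.2783 + 0.44254842×0.7217 = 0.411409
  M+4: 0.44254842×0.2783 + 0.19743483×0.7217 = 0.265650
  M+6: 0.19743483×0.2783 + 0.02936064×0.7217 = 0.076136
  M+8: 0.02936064×0.2783 = 0.008171
Scale to base peak (0.411409) = 100: 58.0 : 100.0 : 64.6 : 18.5 : 2.0

58.0 : 100.0 : 64.6 : 18.5 : 2.0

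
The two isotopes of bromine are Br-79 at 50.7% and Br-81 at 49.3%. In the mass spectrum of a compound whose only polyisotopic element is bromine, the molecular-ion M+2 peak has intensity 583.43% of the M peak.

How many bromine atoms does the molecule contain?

6

The M+2/M ratio from n Br atoms is n · q/p = n · 0.493/0.507.
n = 5.8343 × 0.507/0.493 = 6.00 ≈ 6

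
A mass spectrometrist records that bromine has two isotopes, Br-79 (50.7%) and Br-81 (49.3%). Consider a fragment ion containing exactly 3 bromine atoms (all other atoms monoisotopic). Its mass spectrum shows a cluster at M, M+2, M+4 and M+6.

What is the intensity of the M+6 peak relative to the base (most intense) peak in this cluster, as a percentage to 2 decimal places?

31.52%

(0.507 + 0.493)^3 gives M 0.1303, M+2 0.3802, M+4 0.3697, M+6 0.1198; the largest is M+2.
P(M+2) = C(3,1) × 0.507^2 × 0.493^1 = 3 × 0.257049 × 0.4930 = 0.380175 (base)
P(M+6) = C(3,3) × 0.507^0 × 0.493^3 = 1 × 1.0000 × 0.11982316 = 0.119823
Relative intensity = 0.119823 / 0.380175 × 100 = 31.52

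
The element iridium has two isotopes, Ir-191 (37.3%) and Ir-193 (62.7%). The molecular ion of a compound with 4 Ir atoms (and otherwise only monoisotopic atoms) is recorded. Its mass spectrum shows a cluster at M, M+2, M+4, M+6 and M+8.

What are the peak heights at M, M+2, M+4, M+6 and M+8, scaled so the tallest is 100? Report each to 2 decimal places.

5.26 : 35.39 : 89.23 : 100.00 : 42.02

The 4 Ir atoms are independent, so intensities follow the terms of (0.373 + 0.627)^4.
P(M) = 0.373^4 = 0.019357
P(M+2) = 4 × 0.373^3 × 0.627^1 = 0.130153
P(M+4) = 6 × 0.373^2 × 0.627^2 = 0.328174
P(M+6) = 4 × 0.373^1 × 0.627^3 = 0.367766
P(M+8) = 0.627^4 = 0.154550
The M+6 peak is largest (0.367766); scaling to 100 gives 5.26 : 35.39 : 89.23 : 100.00 : 42.02.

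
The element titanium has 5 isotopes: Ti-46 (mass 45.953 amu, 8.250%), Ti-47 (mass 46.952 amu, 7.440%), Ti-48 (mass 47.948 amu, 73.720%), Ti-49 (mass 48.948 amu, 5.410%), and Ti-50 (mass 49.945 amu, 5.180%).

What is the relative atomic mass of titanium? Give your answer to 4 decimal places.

Ar = Σ fᵢ·mᵢ = 0.08250 × 45.953 + 0.07440 × 46.952 + 0.73720 × 47.948 + 0.05410 × 48.948 + 0.05180 × 49.945
= 3.79112 + 3.49323 + 35.34727 + 2.64809 + 2.58715 = 47.86686 amu

47.8669 amu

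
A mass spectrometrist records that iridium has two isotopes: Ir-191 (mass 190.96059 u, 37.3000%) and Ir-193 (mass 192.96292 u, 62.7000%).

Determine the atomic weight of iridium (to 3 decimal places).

Average mass = Σ (abundance × isotope mass) = 0.373000 × 190.96059 + 0.627000 × 192.96292
= 71.228300 + 120.987751 = 192.216051 u

192.216 u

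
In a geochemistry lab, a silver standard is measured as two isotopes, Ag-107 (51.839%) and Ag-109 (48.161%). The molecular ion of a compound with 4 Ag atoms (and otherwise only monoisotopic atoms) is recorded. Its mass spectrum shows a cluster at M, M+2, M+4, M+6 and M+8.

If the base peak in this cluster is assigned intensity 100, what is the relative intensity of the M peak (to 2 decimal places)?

(0.51839 + 0.48161)^4 gives M 0.0722, M+2 0.2684, M+4 0.3740, M+6 0.2316, M+8 0.0538; the largest is M+4.
P(M+4) = C(4,2) × 0.51839^2 × 0.48161^2 = 6 × 0.26872819 × 0.23194819 = 0.373986 (base)
P(M) = C(4,0) × 0.51839^4 × 0.48161^0 = 1 × 0.07221484 × 1.0000 = 0.072215
Relative intensity = 0.072215 / 0.373986 × 100 = 19.31

19.31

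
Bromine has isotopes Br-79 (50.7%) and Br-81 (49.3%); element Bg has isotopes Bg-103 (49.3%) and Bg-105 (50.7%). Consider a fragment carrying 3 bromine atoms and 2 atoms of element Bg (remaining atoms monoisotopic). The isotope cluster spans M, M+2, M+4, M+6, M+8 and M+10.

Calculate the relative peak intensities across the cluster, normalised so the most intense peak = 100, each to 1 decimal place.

Bromine pattern (n=3): 0.13032384 : 0.38017547 : 0.36967753 : 0.11982316
Element Bg pattern (n=2): 0.243049 : 0.499902 : 0.257049
Convolve the two distributions (both contribute in 2-u steps):
  M: 0.13032384×0.243049 = 0.031675
  M+2: 0.13032384×0.499902 + 0.38017547×0.243049 = 0.157550
  M+4: 0.13032384×0.257049 + 0.38017547×0.499902 + 0.36967753×0.243049 = 0.313400
  M+6: 0.38017547×0.257049 + 0.36967753×0.499902 + 0.11982316×0.243049 = 0.311649
  M+8: 0.36967753×0.257049 + 0.11982316×0.499902 = 0.154925
  M+10: 0.11982316×0.257049 = 0.030800
Scale to base peak (0.313400) = 100: 10.1 : 50.3 : 100.0 : 99.4 : 49.4 : 9.8

10.1 : 50.3 : 100.0 : 99.4 : 49.4 : 9.8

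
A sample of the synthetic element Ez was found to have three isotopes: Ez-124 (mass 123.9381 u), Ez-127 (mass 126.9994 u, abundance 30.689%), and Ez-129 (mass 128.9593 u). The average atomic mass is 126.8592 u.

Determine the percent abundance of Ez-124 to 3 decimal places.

29.846%

The remaining 69.311% is split between Ez-124 (fraction x) and Ez-129 (fraction 0.69311 − x).
Substituting: 123.9381x + 128.9593(0.69311 − x) = 87.884354134
(123.9381 − 128.9593)x = -1.498626289  ⇒  x = 0.29846, y = 0.39465
Ez-124: 29.846%, Ez-129: 39.465%.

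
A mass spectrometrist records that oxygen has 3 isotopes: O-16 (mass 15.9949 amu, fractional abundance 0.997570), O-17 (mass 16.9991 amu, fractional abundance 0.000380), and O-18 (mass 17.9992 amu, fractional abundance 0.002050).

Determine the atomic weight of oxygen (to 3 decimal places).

15.999 amu

The abundance-weighted mean is 0.997570 × 15.9949 + 0.000380 × 16.9991 + 0.002050 × 17.9992
= 15.95603 + 0.00646 + 0.03690 = 15.99939 amu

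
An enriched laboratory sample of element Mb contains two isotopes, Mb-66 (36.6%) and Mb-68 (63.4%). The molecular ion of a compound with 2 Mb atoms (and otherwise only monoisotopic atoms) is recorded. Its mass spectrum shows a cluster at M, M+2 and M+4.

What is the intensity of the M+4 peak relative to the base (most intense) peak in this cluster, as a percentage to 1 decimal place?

(0.366 + 0.634)^2 gives M 0.1340, M+2 0.4641, M+4 0.4020; the largest is M+2.
P(M+2) = C(2,1) × 0.366^1 × 0.634^1 = 2 × 0.3660 × 0.6340 = 0.464088 (base)
P(M+4) = C(2,2) × 0.366^0 × 0.634^2 = 1 × 1.0000 × 0.401956 = 0.401956
Relative intensity = 0.401956 / 0.464088 × 100 = 86.6

86.6%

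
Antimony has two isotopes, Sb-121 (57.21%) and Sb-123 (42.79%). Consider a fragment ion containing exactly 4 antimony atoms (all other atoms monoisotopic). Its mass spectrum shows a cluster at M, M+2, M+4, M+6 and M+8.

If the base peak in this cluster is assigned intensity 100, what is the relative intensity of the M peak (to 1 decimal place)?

29.8

Term probabilities: M 0.1071, M+2 0.3205, M+4 0.3596, M+6 0.1793, M+8 0.0335. Base peak = M+4.
P(M+4) = C(4,2) × 0.5721^2 × 0.4279^2 = 6 × 0.32729841 × 0.18309841 = 0.359567 (base)
P(M) = C(4,0) × 0.5721^4 × 0.4279^0 = 1 × 0.10712425 × 1.0000 = 0.107124
Relative intensity = 0.107124 / 0.359567 × 100 = 29.8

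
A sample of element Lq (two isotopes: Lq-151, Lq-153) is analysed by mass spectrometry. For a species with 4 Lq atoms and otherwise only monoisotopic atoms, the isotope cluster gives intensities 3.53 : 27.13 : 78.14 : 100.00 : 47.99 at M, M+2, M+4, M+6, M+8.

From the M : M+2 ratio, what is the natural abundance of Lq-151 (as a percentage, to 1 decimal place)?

Write p for the Lq-151 fraction. I(M+2)/I(M) = [C(4,1)·p^3·(1−p)] / p^4 = 4·(1−p)/p = 27.13/3.53 = 7.6856
(1−p)/p = 7.6856/4 = 1.9214  ⇒  p = 1/(1 + 1.9214) = 0.3423
Lq-151: 34.2%, Lq-153: 65.8%.

34.2%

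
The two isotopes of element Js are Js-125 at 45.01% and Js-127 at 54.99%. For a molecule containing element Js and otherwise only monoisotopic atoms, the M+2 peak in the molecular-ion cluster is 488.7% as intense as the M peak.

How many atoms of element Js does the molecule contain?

With n Js atoms, P(M+2)/P(M) = C(n,1)·p^(n−1)q / p^n = n·q/p = n · 0.5499/0.4501.
n = 4.887 × 0.4501/0.5499 = 4.00 ≈ 4

4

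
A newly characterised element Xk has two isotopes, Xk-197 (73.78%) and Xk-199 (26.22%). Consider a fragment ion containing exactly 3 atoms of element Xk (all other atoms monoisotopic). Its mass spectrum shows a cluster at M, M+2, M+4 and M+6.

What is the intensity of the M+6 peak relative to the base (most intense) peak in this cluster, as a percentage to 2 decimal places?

4.21%

Term probabilities: M 0.4016, M+2 0.4282, M+4 0.1522, M+6 0.0180. Base peak = M+2.
P(M+2) = C(3,1) × 0.7378^2 × 0.2622^1 = 3 × 0.54434884 × 0.2622 = 0.428185 (base)
P(M+6) = C(3,3) × 0.7378^0 × 0.2622^3 = 1 × 1.0000 × 0.01802595 = 0.018026
Relative intensity = 0.018026 / 0.428185 × 100 = 4.21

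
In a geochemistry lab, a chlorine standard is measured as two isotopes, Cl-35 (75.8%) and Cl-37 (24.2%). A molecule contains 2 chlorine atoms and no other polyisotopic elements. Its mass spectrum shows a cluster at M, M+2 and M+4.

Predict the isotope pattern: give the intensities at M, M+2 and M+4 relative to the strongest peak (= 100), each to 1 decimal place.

100.0 : 63.9 : 10.2

Expanding (0.758 + 0.242)^2:
P(M) = 0.758^2 = 0.574564
P(M+2) = 2 × 0.758^1 × 0.242^1 = 0.366872
P(M+4) = 0.242^2 = 0.058564
The M peak is largest (0.574564); scaling to 100 gives 100.0 : 63.9 : 10.2.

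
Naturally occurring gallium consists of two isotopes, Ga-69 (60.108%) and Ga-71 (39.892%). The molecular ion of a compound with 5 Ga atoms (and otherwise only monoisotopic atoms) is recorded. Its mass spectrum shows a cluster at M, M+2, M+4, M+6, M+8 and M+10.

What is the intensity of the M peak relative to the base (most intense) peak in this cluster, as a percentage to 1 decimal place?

Term probabilities: M 0.0785, M+2 0.2604, M+4 0.3456, M+6 0.2294, M+8 0.0761, M+10 0.0101. Base peak = M+4.
P(M+4) = C(5,2) × 0.60108^3 × 0.39892^2 = 10 × 0.2171685 × 0.15913717 = 0.345596 (base)
P(M) = C(5,0) × 0.60108^5 × 0.39892^0 = 1 × 0.07846236 × 1.0000 = 0.078462
Relative intensity = 0.078462 / 0.345596 × 100 = 22.7

22.7%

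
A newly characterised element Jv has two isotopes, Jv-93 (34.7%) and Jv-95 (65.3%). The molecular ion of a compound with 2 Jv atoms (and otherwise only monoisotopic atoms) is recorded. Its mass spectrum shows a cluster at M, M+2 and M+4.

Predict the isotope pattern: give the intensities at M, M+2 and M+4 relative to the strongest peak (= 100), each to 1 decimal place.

The 2 Jv atoms are independent, so intensities follow the terms of (0.347 + 0.653)^2.
P(M) = 0.347^2 = 0.120409
P(M+2) = 2 × 0.347^1 × 0.653^1 = 0.453182
P(M+4) = 0.653^2 = 0.426409
The M+2 peak is largest (0.453182); scaling to 100 gives 26.6 : 100.0 : 94.1.

26.6 : 100.0 : 94.1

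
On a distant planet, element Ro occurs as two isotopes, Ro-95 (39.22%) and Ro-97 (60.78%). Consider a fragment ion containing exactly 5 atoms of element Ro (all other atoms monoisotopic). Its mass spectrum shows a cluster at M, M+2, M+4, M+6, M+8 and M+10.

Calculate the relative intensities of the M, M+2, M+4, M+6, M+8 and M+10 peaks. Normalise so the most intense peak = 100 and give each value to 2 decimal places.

2.69 : 20.82 : 64.53 : 100.00 : 77.49 : 24.02

Each Ro atom is independently Ro-95 (p = 0.3922) or Ro-97 (q = 0.6078); the cluster is the binomial expansion (p + q)^5.
P(M) = 0.3922^5 = 0.009280
P(M+2) = 5 × 0.3922^4 × 0.6078^1 = 0.071905
P(M+4) = 10 × 0.3922^3 × 0.6078^2 = 0.222866
P(M+6) = 10 × 0.3922^2 × 0.6078^3 = 0.345380
P(M+8) = 5 × 0.3922^1 × 0.6078^4 = 0.267621
P(M+10) = 0.6078^5 = 0.082948
The M+6 peak is largest (0.345380); scaling to 100 gives 2.69 : 20.82 : 64.53 : 100.00 : 77.49 : 24.02.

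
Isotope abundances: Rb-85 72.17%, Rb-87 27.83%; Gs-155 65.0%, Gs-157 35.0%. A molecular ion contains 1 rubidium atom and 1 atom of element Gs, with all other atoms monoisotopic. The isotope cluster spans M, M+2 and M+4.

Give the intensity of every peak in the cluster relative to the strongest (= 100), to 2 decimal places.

100.00 : 92.41 : 20.76

Rubidium pattern (n=1): 0.7217 : 0.2783
Element Gs pattern (n=1): 0.6500 : 0.3500
Convolve the two distributions (both contribute in 2-u steps):
  M: 0.7217×0.6500 = 0.469105
  M+2: 0.7217×0.3500 + 0.2783×0.6500 = 0.433490
  M+4: 0.2783×0.3500 = 0.097405
Scale to base peak (0.469105) = 100: 100.00 : 92.41 : 20.76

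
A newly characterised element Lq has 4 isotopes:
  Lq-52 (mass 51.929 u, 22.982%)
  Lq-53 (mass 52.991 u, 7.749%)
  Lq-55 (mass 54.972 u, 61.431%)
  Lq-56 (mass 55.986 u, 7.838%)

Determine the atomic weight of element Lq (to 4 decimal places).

Weight each isotope mass by its fractional abundance: 0.22982 × 51.929 + 0.07749 × 52.991 + 0.61431 × 54.972 + 0.07838 × 55.986
= 11.93432 + 4.10627 + 33.76985 + 4.38818 = 54.19862 u

54.1986 u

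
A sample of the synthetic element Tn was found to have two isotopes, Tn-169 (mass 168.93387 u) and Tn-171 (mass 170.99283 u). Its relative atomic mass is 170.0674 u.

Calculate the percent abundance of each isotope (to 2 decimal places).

Tn-169: 44.95%, Tn-171: 55.05%

With x = fraction of Tn-169 (so Tn-171 is 1 − x):
168.93387·x + 170.99283·(1 − x) = 170.0674
(168.93387 − 170.99283)·x = 170.0674 − 170.99283
x = -0.92543 / -2.05896 = 0.44946 → 44.95% Tn-169, 55.05% Tn-171.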